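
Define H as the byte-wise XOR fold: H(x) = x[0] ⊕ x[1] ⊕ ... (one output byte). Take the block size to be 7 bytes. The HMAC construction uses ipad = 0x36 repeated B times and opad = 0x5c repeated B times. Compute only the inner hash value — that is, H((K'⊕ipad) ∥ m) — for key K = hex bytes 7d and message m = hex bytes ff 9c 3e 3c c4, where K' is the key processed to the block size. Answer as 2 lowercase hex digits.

ee

Key hex bytes 7d is 1 byte ≤ B = 7; zero-pad to 7 bytes: K' = 7d 00 00 00 00 00 00.
K' ⊕ ipad = 4b 36 36 36 36 36 36.
Inner input = 4b 36 36 36 36 36 36 ∥ ff 9c 3e 3c c4.
Inner hash: XOR 4b⊕36⊕36⊕36⊕36⊕36⊕36⊕ff⊕9c⊕3e⊕3c⊕c4 = ee.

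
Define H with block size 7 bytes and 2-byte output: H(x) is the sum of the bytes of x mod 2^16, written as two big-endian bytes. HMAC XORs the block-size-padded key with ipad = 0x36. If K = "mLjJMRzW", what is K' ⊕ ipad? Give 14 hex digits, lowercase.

34eb3636363636

Key "mLjJMRzW" = 6d 4c 6a 4a 4d 52 7a 57 is 8 bytes > B = 7, so hash it first: H(key) = 02 dd, then zero-pad to 7 bytes: K' = 02 dd 00 00 00 00 00.
XOR each byte with 0x36: 02⊕36=34, dd⊕36=eb, 00⊕36=36, 00⊕36=36, 00⊕36=36, 00⊕36=36, 00⊕36=36.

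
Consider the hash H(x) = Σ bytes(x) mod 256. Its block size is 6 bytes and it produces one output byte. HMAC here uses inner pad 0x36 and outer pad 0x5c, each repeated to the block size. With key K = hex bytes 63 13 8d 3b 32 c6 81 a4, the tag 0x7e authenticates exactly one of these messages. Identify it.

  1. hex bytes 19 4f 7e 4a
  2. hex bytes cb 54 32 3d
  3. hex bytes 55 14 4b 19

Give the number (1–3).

1

Key hex bytes 63 13 8d 3b 32 c6 81 a4 is 8 bytes > B = 6, so hash it first: H(key) = 5b, then zero-pad to 6 bytes: K' = 5b 00 00 00 00 00.
K' ⊕ ipad = 6d 36 36 36 36 36; K' ⊕ opad = 07 5c 5c 5c 5c 5c.
m1: inner = H(6d 36 36 36 36 36 19 4f 7e 4a) = ab; tag = H(07 5c 5c 5c 5c 5c ab) = 7e ← matches
m2: inner = H(6d 36 36 36 36 36 cb 54 32 3d) = 09; tag = H(07 5c 5c 5c 5c 5c 09) = dc
m3: inner = H(6d 36 36 36 36 36 55 14 4b 19) = 48; tag = H(07 5c 5c 5c 5c 5c 48) = 1b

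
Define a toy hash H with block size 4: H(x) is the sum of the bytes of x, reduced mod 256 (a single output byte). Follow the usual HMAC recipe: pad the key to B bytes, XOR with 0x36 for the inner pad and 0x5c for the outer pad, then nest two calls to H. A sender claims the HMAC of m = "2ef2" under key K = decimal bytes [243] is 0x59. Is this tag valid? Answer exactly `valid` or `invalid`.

Key decimal bytes [243] = f3 is 1 byte ≤ B = 4; zero-pad to 4 bytes: K' = f3 00 00 00.
K' ⊕ ipad = c5 36 36 36; K' ⊕ opad = af 5c 5c 5c.
Inner hash: sum = 197+54+54+54+50+101+102+50 = 662; mod 256 = 150 → 96.
Outer hash (recomputed tag): sum = 175+92+92+92+150 = 601; mod 256 = 89 → 59.
Recomputed tag = 59; claimed = 59 → match.

valid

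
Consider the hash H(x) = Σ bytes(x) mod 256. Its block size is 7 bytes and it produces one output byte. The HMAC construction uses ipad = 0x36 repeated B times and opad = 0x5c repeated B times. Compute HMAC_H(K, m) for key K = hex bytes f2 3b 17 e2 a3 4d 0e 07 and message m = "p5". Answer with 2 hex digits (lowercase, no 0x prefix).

a5

Key hex bytes f2 3b 17 e2 a3 4d 0e 07 is 8 bytes > B = 7, so hash it first: H(key) = 2b, then zero-pad to 7 bytes: K' = 2b 00 00 00 00 00 00.
K' ⊕ ipad = 1d 36 36 36 36 36 36.  K' ⊕ opad = 77 5c 5c 5c 5c 5c 5c.
Inner input = (K'⊕ipad) ∥ m = 1d 36 36 36 36 36 36 ∥ 70 35.
Inner hash: sum = 29+54+54+54+54+54+54+112+53 = 518; mod 256 = 6 → 06.
Outer input = (K'⊕opad) ∥ inner = 77 5c 5c 5c 5c 5c 5c ∥ 06.
Outer hash (tag): sum = 119+92+92+92+92+92+92+6 = 677; mod 256 = 165 → a5.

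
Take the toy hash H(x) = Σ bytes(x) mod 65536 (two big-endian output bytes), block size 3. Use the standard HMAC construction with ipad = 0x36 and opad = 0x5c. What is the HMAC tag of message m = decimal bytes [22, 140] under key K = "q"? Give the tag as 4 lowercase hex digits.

Key "q" = 71 is 1 byte ≤ B = 3; zero-pad to 3 bytes: K' = 71 00 00.
K' ⊕ ipad = 47 36 36.  K' ⊕ opad = 2d 5c 5c.
Inner input = (K'⊕ipad) ∥ m = 47 36 36 ∥ 16 8c.
Inner hash: sum = 71+54+54+22+140 = 341 → 01 55.
Outer input = (K'⊕opad) ∥ inner = 2d 5c 5c ∥ 01 55.
Outer hash (tag): sum = 45+92+92+1+85 = 315 → 01 3b.

013b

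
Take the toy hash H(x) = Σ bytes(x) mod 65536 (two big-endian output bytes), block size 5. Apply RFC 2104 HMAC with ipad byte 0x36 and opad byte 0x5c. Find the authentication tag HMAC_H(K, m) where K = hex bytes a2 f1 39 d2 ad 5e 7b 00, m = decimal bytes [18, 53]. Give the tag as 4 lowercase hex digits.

Key hex bytes a2 f1 39 d2 ad 5e 7b 00 is 8 bytes > B = 5, so hash it first: H(key) = 04 24, then zero-pad to 5 bytes: K' = 04 24 00 00 00.
K' ⊕ ipad = 32 12 36 36 36.  K' ⊕ opad = 58 78 5c 5c 5c.
Inner input = (K'⊕ipad) ∥ m = 32 12 36 36 36 ∥ 12 35.
Inner hash: sum = 50+18+54+54+54+18+53 = 301 → 01 2d.
Outer input = (K'⊕opad) ∥ inner = 58 78 5c 5c 5c ∥ 01 2d.
Outer hash (tag): sum = 88+120+92+92+92+1+45 = 530 → 02 12.

0212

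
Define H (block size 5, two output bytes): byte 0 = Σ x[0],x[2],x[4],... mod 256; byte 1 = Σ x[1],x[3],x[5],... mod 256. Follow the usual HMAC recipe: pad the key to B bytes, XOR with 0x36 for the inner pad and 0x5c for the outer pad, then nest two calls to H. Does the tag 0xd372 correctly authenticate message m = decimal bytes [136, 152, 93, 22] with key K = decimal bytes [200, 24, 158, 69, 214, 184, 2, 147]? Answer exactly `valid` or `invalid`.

valid

Key decimal bytes [200, 24, 158, 69, 214, 184, 2, 147] = c8 18 9e 45 d6 b8 02 93 is 8 bytes > B = 5, so hash it first: H(key) = 3e a8, then zero-pad to 5 bytes: K' = 3e a8 00 00 00.
K' ⊕ ipad = 08 9e 36 36 36; K' ⊕ opad = 62 f4 5c 5c 5c.
Inner hash: even-index sum = 290 mod 256 = 34; odd-index sum = 441 mod 256 = 185 → 22 b9.
Outer hash (recomputed tag): even-index sum = 467 mod 256 = 211; odd-index sum = 370 mod 256 = 114 → d3 72.
Recomputed tag = d372; claimed = d372 → match.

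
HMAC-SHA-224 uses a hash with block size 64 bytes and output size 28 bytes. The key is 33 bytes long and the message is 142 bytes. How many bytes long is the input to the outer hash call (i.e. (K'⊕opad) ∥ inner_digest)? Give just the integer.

92

Key is 33 ≤ 64 bytes, zero-padded: |K'| = 64.
Outer input = (K'⊕opad) ∥ H(inner) → 64 + 28 = 92 bytes.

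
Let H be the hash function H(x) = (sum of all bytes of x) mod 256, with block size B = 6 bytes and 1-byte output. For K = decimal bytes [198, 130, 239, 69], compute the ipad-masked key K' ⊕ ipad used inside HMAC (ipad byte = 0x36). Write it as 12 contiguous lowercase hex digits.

Key decimal bytes [198, 130, 239, 69] = c6 82 ef 45 is 4 bytes ≤ B = 6; zero-pad to 6 bytes: K' = c6 82 ef 45 00 00.
XOR each byte with 0x36: c6⊕36=f0, 82⊕36=b4, ef⊕36=d9, 45⊕36=73, 00⊕36=36, 00⊕36=36.

f0b4d9733636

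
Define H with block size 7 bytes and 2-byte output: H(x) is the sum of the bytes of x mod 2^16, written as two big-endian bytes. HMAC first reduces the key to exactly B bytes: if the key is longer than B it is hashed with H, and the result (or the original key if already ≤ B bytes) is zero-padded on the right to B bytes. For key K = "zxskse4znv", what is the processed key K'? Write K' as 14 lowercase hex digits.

043a0000000000

|K| = 10 > B = 7, so first hash the key.
H(K): sum = 122+120+115+107+115+101+52+122+110+118 = 1082 → 04 3a.
Zero-pad H(K) = 04 3a to 7 bytes: K' = 04 3a 00 00 00 00 00.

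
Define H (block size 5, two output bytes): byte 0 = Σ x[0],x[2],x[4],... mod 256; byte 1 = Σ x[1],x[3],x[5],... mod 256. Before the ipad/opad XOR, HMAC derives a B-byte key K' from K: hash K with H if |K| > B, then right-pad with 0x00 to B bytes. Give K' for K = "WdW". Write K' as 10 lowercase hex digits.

Key "WdW" = 57 64 57 is 3 bytes ≤ B = 5; zero-pad to 5 bytes: K' = 57 64 57 00 00.

5764570000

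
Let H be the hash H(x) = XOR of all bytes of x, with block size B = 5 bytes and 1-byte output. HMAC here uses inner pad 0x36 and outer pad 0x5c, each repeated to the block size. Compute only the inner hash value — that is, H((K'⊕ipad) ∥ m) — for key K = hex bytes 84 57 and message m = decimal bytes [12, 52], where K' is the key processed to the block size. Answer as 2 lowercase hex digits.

Key hex bytes 84 57 is 2 bytes ≤ B = 5; zero-pad to 5 bytes: K' = 84 57 00 00 00.
K' ⊕ ipad = b2 61 36 36 36.
Inner input = b2 61 36 36 36 ∥ 0c 34.
Inner hash: XOR b2⊕61⊕36⊕36⊕36⊕0c⊕34 = dd.

dd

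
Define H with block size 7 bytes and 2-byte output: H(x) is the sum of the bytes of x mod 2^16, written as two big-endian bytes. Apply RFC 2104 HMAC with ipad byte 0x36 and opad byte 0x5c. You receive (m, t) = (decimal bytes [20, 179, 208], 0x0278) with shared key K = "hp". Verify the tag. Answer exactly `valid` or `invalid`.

valid

Key "hp" = 68 70 is 2 bytes ≤ B = 7; zero-pad to 7 bytes: K' = 68 70 00 00 00 00 00.
K' ⊕ ipad = 5e 46 36 36 36 36 36; K' ⊕ opad = 34 2c 5c 5c 5c 5c 5c.
Inner hash: sum = 94+70+54+54+54+54+54+20+179+208 = 841 → 03 49.
Outer hash (recomputed tag): sum = 52+44+92+92+92+92+92+3+73 = 632 → 02 78.
Recomputed tag = 0278; claimed = 0278 → match.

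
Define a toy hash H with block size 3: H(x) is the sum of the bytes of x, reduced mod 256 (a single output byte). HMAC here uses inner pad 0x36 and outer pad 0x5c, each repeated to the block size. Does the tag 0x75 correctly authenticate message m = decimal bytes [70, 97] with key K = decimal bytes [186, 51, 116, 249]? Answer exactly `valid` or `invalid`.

invalid

Key decimal bytes [186, 51, 116, 249] = ba 33 74 f9 is 4 bytes > B = 3, so hash it first: H(key) = 5a, then zero-pad to 3 bytes: K' = 5a 00 00.
K' ⊕ ipad = 6c 36 36; K' ⊕ opad = 06 5c 5c.
Inner hash: sum = 108+54+54+70+97 = 383; mod 256 = 127 → 7f.
Outer hash (recomputed tag): sum = 6+92+92+127 = 317; mod 256 = 61 → 3d.
Recomputed tag = 3d; claimed = 75 → mismatch.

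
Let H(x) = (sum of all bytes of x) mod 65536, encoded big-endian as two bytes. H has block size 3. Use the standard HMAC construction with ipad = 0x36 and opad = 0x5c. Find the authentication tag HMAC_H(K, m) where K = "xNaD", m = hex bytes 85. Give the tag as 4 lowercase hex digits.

0140

Key "xNaD" = 78 4e 61 44 is 4 bytes > B = 3, so hash it first: H(key) = 01 6b, then zero-pad to 3 bytes: K' = 01 6b 00.
K' ⊕ ipad = 37 5d 36.  K' ⊕ opad = 5d 37 5c.
Inner input = (K'⊕ipad) ∥ m = 37 5d 36 ∥ 85.
Inner hash: sum = 55+93+54+133 = 335 → 01 4f.
Outer input = (K'⊕opad) ∥ inner = 5d 37 5c ∥ 01 4f.
Outer hash (tag): sum = 93+55+92+1+79 = 320 → 01 40.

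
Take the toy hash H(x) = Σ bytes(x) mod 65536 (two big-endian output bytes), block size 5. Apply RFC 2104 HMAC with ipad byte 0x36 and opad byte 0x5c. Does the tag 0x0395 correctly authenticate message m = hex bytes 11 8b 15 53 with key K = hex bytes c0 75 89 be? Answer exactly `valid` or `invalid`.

Key hex bytes c0 75 89 be is 4 bytes ≤ B = 5; zero-pad to 5 bytes: K' = c0 75 89 be 00.
K' ⊕ ipad = f6 43 bf 88 36; K' ⊕ opad = 9c 29 d5 e2 5c.
Inner hash: sum = 246+67+191+136+54+17+139+21+83 = 954 → 03 ba.
Outer hash (recomputed tag): sum = 156+41+213+226+92+3+186 = 917 → 03 95.
Recomputed tag = 0395; claimed = 0395 → match.

valid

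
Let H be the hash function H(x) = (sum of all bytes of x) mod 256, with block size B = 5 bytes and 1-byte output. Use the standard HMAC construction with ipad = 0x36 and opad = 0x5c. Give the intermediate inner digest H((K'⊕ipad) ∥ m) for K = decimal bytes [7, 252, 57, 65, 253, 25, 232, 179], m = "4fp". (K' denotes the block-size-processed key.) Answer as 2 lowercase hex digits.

fa

Key decimal bytes [7, 252, 57, 65, 253, 25, 232, 179] = 07 fc 39 41 fd 19 e8 b3 is 8 bytes > B = 5, so hash it first: H(key) = 2e, then zero-pad to 5 bytes: K' = 2e 00 00 00 00.
K' ⊕ ipad = 18 36 36 36 36.
Inner input = 18 36 36 36 36 ∥ 34 66 70.
Inner hash: sum = 24+54+54+54+54+52+102+112 = 506; mod 256 = 250 → fa.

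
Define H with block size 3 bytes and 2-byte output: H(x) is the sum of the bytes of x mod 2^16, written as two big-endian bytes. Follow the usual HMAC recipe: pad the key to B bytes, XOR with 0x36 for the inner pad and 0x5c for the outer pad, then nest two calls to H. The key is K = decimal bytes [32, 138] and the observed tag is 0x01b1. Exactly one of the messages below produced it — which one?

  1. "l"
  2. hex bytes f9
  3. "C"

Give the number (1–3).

Key decimal bytes [32, 138] = 20 8a is 2 bytes ≤ B = 3; zero-pad to 3 bytes: K' = 20 8a 00.
K' ⊕ ipad = 16 bc 36; K' ⊕ opad = 7c d6 5c.
m1: inner = H(16 bc 36 6c) = 01 74; tag = H(7c d6 5c 01 74) = 0223
m2: inner = H(16 bc 36 f9) = 02 01; tag = H(7c d6 5c 02 01) = 01b1 ← matches
m3: inner = H(16 bc 36 43) = 01 4b; tag = H(7c d6 5c 01 4b) = 01fa

2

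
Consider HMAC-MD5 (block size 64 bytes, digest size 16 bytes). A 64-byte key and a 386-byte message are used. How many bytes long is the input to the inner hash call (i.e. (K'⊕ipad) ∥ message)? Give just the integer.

450

Key is 64 ≤ 64 bytes, zero-padded: |K'| = 64.
Inner input = (K'⊕ipad) ∥ m → 64 + 386 = 450 bytes.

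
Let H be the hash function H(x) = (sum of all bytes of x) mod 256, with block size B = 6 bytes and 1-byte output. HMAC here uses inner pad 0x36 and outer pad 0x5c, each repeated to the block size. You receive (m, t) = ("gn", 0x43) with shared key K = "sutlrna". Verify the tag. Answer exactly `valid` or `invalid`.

valid

Key "sutlrna" = 73 75 74 6c 72 6e 61 is 7 bytes > B = 6, so hash it first: H(key) = 09, then zero-pad to 6 bytes: K' = 09 00 00 00 00 00.
K' ⊕ ipad = 3f 36 36 36 36 36; K' ⊕ opad = 55 5c 5c 5c 5c 5c.
Inner hash: sum = 63+54+54+54+54+54+103+110 = 546; mod 256 = 34 → 22.
Outer hash (recomputed tag): sum = 85+92+92+92+92+92+34 = 579; mod 256 = 67 → 43.
Recomputed tag = 43; claimed = 43 → match.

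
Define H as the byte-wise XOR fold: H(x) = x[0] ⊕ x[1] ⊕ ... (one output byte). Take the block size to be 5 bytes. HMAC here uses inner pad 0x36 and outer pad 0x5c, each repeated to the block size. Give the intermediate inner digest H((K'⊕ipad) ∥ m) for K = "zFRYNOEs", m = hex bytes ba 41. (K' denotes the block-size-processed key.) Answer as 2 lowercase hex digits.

cd

Key "zFRYNOEs" = 7a 46 52 59 4e 4f 45 73 is 8 bytes > B = 5, so hash it first: H(key) = 00, then zero-pad to 5 bytes: K' = 00 00 00 00 00.
K' ⊕ ipad = 36 36 36 36 36.
Inner input = 36 36 36 36 36 ∥ ba 41.
Inner hash: XOR 36⊕36⊕36⊕36⊕36⊕ba⊕41 = cd.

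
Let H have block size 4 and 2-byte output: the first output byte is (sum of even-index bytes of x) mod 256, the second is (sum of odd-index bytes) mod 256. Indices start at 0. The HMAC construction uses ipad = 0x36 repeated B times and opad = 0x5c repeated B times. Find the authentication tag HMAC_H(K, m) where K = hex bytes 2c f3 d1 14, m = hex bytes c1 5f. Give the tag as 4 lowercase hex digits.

bf3d

Key hex bytes 2c f3 d1 14 is exactly B = 4 bytes: K' = 2c f3 d1 14.
K' ⊕ ipad = 1a c5 e7 22.  K' ⊕ opad = 70 af 8d 48.
Inner input = (K'⊕ipad) ∥ m = 1a c5 e7 22 ∥ c1 5f.
Inner hash: even-index sum = 450 mod 256 = 194; odd-index sum = 326 mod 256 = 70 → c2 46.
Outer input = (K'⊕opad) ∥ inner = 70 af 8d 48 ∥ c2 46.
Outer hash (tag): even-index sum = 447 mod 256 = 191; odd-index sum = 317 mod 256 = 61 → bf 3d.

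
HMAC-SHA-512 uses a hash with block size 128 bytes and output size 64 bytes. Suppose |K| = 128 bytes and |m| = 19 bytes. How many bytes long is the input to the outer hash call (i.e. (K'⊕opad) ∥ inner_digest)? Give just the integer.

192

Key is 128 ≤ 128 bytes, zero-padded: |K'| = 128.
Outer input = (K'⊕opad) ∥ H(inner) → 128 + 64 = 192 bytes.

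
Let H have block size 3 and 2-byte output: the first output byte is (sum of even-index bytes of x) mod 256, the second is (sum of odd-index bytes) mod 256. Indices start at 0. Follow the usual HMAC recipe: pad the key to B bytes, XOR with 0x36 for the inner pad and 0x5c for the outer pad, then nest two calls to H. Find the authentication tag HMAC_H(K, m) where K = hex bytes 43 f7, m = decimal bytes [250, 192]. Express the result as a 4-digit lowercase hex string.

3616

Key hex bytes 43 f7 is 2 bytes ≤ B = 3; zero-pad to 3 bytes: K' = 43 f7 00.
K' ⊕ ipad = 75 c1 36.  K' ⊕ opad = 1f ab 5c.
Inner input = (K'⊕ipad) ∥ m = 75 c1 36 ∥ fa c0.
Inner hash: even-index sum = 363 mod 256 = 107; odd-index sum = 443 mod 256 = 187 → 6b bb.
Outer input = (K'⊕opad) ∥ inner = 1f ab 5c ∥ 6b bb.
Outer hash (tag): even-index sum = 310 mod 256 = 54; odd-index sum = 278 mod 256 = 22 → 36 16.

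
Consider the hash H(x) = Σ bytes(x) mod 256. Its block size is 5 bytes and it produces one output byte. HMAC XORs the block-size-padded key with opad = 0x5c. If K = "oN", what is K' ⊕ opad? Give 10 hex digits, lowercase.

33125c5c5c

Key "oN" = 6f 4e is 2 bytes ≤ B = 5; zero-pad to 5 bytes: K' = 6f 4e 00 00 00.
XOR each byte with 0x5c: 6f⊕5c=33, 4e⊕5c=12, 00⊕5c=5c, 00⊕5c=5c, 00⊕5c=5c.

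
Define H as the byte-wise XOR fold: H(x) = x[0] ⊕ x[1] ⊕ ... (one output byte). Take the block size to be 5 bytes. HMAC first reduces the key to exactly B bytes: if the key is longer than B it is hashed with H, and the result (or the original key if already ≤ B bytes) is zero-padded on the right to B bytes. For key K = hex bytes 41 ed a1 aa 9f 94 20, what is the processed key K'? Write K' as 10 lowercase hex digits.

8c00000000

|K| = 7 > B = 5, so first hash the key.
H(K): XOR 41⊕ed⊕a1⊕aa⊕9f⊕94⊕20 = 8c.
Zero-pad H(K) = 8c to 5 bytes: K' = 8c 00 00 00 00.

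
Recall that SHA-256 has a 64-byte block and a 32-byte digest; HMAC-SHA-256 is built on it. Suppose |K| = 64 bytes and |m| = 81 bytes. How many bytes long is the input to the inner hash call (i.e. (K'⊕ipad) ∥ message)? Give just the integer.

145

Key is 64 ≤ 64 bytes, zero-padded: |K'| = 64.
Inner input = (K'⊕ipad) ∥ m → 64 + 81 = 145 bytes.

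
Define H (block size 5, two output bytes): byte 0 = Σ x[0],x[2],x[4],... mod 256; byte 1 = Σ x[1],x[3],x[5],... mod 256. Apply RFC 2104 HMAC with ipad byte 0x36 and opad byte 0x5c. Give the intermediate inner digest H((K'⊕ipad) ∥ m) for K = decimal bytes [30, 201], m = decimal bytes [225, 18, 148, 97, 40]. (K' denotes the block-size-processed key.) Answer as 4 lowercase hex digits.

07d2

Key decimal bytes [30, 201] = 1e c9 is 2 bytes ≤ B = 5; zero-pad to 5 bytes: K' = 1e c9 00 00 00.
K' ⊕ ipad = 28 ff 36 36 36.
Inner input = 28 ff 36 36 36 ∥ e1 12 94 61 28.
Inner hash: even-index sum = 263 mod 256 = 7; odd-index sum = 722 mod 256 = 210 → 07 d2.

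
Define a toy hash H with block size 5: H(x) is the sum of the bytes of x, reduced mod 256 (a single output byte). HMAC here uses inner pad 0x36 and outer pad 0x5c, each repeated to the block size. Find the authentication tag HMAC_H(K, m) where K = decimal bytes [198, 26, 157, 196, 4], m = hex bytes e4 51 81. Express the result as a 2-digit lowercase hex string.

32

Key decimal bytes [198, 26, 157, 196, 4] = c6 1a 9d c4 04 is exactly B = 5 bytes: K' = c6 1a 9d c4 04.
K' ⊕ ipad = f0 2c ab f2 32.  K' ⊕ opad = 9a 46 c1 98 58.
Inner input = (K'⊕ipad) ∥ m = f0 2c ab f2 32 ∥ e4 51 81.
Inner hash: sum = 240+44+171+242+50+228+81+129 = 1185; mod 256 = 161 → a1.
Outer input = (K'⊕opad) ∥ inner = 9a 46 c1 98 58 ∥ a1.
Outer hash (tag): sum = 154+70+193+152+88+161 = 818; mod 256 = 50 → 32.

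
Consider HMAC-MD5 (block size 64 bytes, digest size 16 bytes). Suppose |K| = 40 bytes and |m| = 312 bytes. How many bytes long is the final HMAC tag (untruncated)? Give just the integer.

The tag is one MD5 digest: 16 bytes.

16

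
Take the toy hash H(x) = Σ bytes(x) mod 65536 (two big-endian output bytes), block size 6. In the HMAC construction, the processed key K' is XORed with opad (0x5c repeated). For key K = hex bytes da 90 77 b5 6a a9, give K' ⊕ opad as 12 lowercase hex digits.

Key hex bytes da 90 77 b5 6a a9 is exactly B = 6 bytes: K' = da 90 77 b5 6a a9.
XOR each byte with 0x5c: da⊕5c=86, 90⊕5c=cc, 77⊕5c=2b, b5⊕5c=e9, 6a⊕5c=36, a9⊕5c=f5.

86cc2be936f5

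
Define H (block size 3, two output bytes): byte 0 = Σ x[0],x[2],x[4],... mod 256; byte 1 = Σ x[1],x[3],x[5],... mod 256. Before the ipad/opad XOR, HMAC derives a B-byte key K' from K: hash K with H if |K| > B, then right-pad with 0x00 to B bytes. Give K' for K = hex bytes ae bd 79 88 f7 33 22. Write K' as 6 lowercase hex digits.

|K| = 7 > B = 3, so first hash the key.
H(K): even-index sum = 576 mod 256 = 64; odd-index sum = 376 mod 256 = 120 → 40 78.
Zero-pad H(K) = 40 78 to 3 bytes: K' = 40 78 00.

407800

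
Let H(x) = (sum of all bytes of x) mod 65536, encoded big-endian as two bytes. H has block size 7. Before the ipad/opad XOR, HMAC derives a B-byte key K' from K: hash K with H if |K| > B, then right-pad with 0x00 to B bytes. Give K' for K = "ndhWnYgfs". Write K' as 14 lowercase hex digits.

|K| = 9 > B = 7, so first hash the key.
H(K): sum = 110+100+104+87+110+89+103+102+115 = 920 → 03 98.
Zero-pad H(K) = 03 98 to 7 bytes: K' = 03 98 00 00 00 00 00.

03980000000000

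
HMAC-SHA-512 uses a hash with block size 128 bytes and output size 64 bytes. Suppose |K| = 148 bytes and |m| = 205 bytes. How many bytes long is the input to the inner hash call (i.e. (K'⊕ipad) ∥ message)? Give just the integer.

333

Key is 148 > 128 bytes, so it is hashed to 64 bytes then zero-padded to 128: |K'| = 128.
Inner input = (K'⊕ipad) ∥ m → 128 + 205 = 333 bytes.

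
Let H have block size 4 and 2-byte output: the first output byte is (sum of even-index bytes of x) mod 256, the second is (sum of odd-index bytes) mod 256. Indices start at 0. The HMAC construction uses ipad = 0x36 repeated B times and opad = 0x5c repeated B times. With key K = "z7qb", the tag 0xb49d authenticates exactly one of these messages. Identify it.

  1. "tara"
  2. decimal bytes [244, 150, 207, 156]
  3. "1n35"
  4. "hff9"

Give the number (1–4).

Key "z7qb" = 7a 37 71 62 is exactly B = 4 bytes: K' = 7a 37 71 62.
K' ⊕ ipad = 4c 01 47 54; K' ⊕ opad = 26 6b 2d 3e.
m1: inner = H(4c 01 47 54 74 61 72 61) = 79 17; tag = H(26 6b 2d 3e 79 17) = ccc0
m2: inner = H(4c 01 47 54 f4 96 cf 9c) = 56 87; tag = H(26 6b 2d 3e 56 87) = a930
m3: inner = H(4c 01 47 54 31 6e 33 35) = f7 f8; tag = H(26 6b 2d 3e f7 f8) = 4aa1
m4: inner = H(4c 01 47 54 68 66 66 39) = 61 f4; tag = H(26 6b 2d 3e 61 f4) = b49d ← matches

4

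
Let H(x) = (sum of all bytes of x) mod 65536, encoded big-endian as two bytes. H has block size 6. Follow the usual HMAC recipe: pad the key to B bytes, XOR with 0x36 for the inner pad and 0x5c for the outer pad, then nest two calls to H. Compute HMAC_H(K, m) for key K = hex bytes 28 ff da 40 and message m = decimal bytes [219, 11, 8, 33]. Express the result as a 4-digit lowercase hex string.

Key hex bytes 28 ff da 40 is 4 bytes ≤ B = 6; zero-pad to 6 bytes: K' = 28 ff da 40 00 00.
K' ⊕ ipad = 1e c9 ec 76 36 36.  K' ⊕ opad = 74 a3 86 1c 5c 5c.
Inner input = (K'⊕ipad) ∥ m = 1e c9 ec 76 36 36 ∥ db 0b 08 21.
Inner hash: sum = 30+201+236+118+54+54+219+11+8+33 = 964 → 03 c4.
Outer input = (K'⊕opad) ∥ inner = 74 a3 86 1c 5c 5c ∥ 03 c4.
Outer hash (tag): sum = 116+163+134+28+92+92+3+196 = 824 → 03 38.

0338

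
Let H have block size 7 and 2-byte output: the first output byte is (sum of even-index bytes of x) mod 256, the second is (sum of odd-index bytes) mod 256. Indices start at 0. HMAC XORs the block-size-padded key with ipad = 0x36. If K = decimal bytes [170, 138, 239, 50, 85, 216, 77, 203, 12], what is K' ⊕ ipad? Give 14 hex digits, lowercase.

71693636363636

Key decimal bytes [170, 138, 239, 50, 85, 216, 77, 203, 12] = aa 8a ef 32 55 d8 4d cb 0c is 9 bytes > B = 7, so hash it first: H(key) = 47 5f, then zero-pad to 7 bytes: K' = 47 5f 00 00 00 00 00.
XOR each byte with 0x36: 47⊕36=71, 5f⊕36=69, 00⊕36=36, 00⊕36=36, 00⊕36=36, 00⊕36=36, 00⊕36=36.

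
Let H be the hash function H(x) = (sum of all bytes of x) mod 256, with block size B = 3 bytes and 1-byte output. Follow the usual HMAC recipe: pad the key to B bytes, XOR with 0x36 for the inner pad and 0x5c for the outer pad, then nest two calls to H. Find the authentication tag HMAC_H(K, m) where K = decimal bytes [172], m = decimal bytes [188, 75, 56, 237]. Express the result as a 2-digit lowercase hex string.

Key decimal bytes [172] = ac is 1 byte ≤ B = 3; zero-pad to 3 bytes: K' = ac 00 00.
K' ⊕ ipad = 9a 36 36.  K' ⊕ opad = f0 5c 5c.
Inner input = (K'⊕ipad) ∥ m = 9a 36 36 ∥ bc 4b 38 ed.
Inner hash: sum = 154+54+54+188+75+56+237 = 818; mod 256 = 50 → 32.
Outer input = (K'⊕opad) ∥ inner = f0 5c 5c ∥ 32.
Outer hash (tag): sum = 240+92+92+50 = 474; mod 256 = 218 → da.

da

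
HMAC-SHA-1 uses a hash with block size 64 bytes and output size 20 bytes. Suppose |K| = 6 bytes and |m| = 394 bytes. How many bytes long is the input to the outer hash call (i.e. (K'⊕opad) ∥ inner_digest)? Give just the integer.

84

Key is 6 ≤ 64 bytes, zero-padded: |K'| = 64.
Outer input = (K'⊕opad) ∥ H(inner) → 64 + 20 = 84 bytes.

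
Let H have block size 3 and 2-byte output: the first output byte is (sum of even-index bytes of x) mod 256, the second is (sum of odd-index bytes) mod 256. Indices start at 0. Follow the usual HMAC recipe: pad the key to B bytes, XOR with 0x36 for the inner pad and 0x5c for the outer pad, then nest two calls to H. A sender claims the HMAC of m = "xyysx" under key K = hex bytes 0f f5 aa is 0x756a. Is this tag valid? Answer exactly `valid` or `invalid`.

Key hex bytes 0f f5 aa is exactly B = 3 bytes: K' = 0f f5 aa.
K' ⊕ ipad = 39 c3 9c; K' ⊕ opad = 53 a9 f6.
Inner hash: even-index sum = 449 mod 256 = 193; odd-index sum = 556 mod 256 = 44 → c1 2c.
Outer hash (recomputed tag): even-index sum = 373 mod 256 = 117; odd-index sum = 362 mod 256 = 106 → 75 6a.
Recomputed tag = 756a; claimed = 756a → match.

valid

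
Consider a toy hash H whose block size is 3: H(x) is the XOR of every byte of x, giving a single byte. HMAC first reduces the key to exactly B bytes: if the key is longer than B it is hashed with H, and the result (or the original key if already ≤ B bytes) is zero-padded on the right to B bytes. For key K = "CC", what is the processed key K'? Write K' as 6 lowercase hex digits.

Key "CC" = 43 43 is 2 bytes ≤ B = 3; zero-pad to 3 bytes: K' = 43 43 00.

434300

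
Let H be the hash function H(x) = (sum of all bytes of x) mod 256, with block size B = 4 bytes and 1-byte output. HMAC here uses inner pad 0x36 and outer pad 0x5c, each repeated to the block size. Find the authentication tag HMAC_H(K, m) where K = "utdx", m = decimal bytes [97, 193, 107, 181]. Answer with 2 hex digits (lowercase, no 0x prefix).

Key "utdx" = 75 74 64 78 is exactly B = 4 bytes: K' = 75 74 64 78.
K' ⊕ ipad = 43 42 52 4e.  K' ⊕ opad = 29 28 38 24.
Inner input = (K'⊕ipad) ∥ m = 43 42 52 4e ∥ 61 c1 6b b5.
Inner hash: sum = 67+66+82+78+97+193+107+181 = 871; mod 256 = 103 → 67.
Outer input = (K'⊕opad) ∥ inner = 29 28 38 24 ∥ 67.
Outer hash (tag): sum = 41+40+56+36+103 = 276; mod 256 = 20 → 14.

14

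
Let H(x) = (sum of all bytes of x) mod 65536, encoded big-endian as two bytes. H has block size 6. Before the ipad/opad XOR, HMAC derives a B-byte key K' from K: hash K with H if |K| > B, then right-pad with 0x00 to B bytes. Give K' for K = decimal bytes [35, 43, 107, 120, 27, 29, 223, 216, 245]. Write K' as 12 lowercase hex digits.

041500000000

|K| = 9 > B = 6, so first hash the key.
H(K): sum = 35+43+107+120+27+29+223+216+245 = 1045 → 04 15.
Zero-pad H(K) = 04 15 to 6 bytes: K' = 04 15 00 00 00 00.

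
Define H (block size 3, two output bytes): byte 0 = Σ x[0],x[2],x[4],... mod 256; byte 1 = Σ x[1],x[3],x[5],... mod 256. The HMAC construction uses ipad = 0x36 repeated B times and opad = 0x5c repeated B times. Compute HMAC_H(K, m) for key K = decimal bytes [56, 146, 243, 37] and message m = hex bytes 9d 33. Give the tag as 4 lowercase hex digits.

Key decimal bytes [56, 146, 243, 37] = 38 92 f3 25 is 4 bytes > B = 3, so hash it first: H(key) = 2b b7, then zero-pad to 3 bytes: K' = 2b b7 00.
K' ⊕ ipad = 1d 81 36.  K' ⊕ opad = 77 eb 5c.
Inner input = (K'⊕ipad) ∥ m = 1d 81 36 ∥ 9d 33.
Inner hash: even-index sum = 134 mod 256 = 134; odd-index sum = 286 mod 256 = 30 → 86 1e.
Outer input = (K'⊕opad) ∥ inner = 77 eb 5c ∥ 86 1e.
Outer hash (tag): even-index sum = 241 mod 256 = 241; odd-index sum = 369 mod 256 = 113 → f1 71.

f171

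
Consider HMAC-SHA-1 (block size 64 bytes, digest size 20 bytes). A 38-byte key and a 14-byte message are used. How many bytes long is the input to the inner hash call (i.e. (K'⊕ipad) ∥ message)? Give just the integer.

Key is 38 ≤ 64 bytes, zero-padded: |K'| = 64.
Inner input = (K'⊕ipad) ∥ m → 64 + 14 = 78 bytes.

78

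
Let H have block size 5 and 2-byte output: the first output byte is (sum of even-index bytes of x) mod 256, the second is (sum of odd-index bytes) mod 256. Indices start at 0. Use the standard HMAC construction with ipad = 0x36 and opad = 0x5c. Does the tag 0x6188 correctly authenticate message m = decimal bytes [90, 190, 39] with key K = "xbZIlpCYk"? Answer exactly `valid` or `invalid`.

Key "xbZIlpCYk" = 78 62 5a 49 6c 70 43 59 6b is 9 bytes > B = 5, so hash it first: H(key) = ec 74, then zero-pad to 5 bytes: K' = ec 74 00 00 00.
K' ⊕ ipad = da 42 36 36 36; K' ⊕ opad = b0 28 5c 5c 5c.
Inner hash: even-index sum = 516 mod 256 = 4; odd-index sum = 249 mod 256 = 249 → 04 f9.
Outer hash (recomputed tag): even-index sum = 609 mod 256 = 97; odd-index sum = 136 mod 256 = 136 → 61 88.
Recomputed tag = 6188; claimed = 6188 → match.

valid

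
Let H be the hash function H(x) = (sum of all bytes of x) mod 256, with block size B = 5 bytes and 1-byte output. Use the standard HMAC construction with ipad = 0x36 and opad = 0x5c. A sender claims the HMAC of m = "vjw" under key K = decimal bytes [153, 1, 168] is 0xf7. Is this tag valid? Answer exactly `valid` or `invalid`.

Key decimal bytes [153, 1, 168] = 99 01 a8 is 3 bytes ≤ B = 5; zero-pad to 5 bytes: K' = 99 01 a8 00 00.
K' ⊕ ipad = af 37 9e 36 36; K' ⊕ opad = c5 5d f4 5c 5c.
Inner hash: sum = 175+55+158+54+54+118+106+119 = 839; mod 256 = 71 → 47.
Outer hash (recomputed tag): sum = 197+93+244+92+92+71 = 789; mod 256 = 21 → 15.
Recomputed tag = 15; claimed = f7 → mismatch.

invalid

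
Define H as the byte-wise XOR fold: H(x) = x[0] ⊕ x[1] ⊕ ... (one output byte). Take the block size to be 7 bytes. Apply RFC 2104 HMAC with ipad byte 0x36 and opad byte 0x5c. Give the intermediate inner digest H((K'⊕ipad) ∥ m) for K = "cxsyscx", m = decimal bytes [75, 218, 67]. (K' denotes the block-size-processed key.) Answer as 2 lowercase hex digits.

9d

Key "cxsyscx" = 63 78 73 79 73 63 78 is exactly B = 7 bytes: K' = 63 78 73 79 73 63 78.
K' ⊕ ipad = 55 4e 45 4f 45 55 4e.
Inner input = 55 4e 45 4f 45 55 4e ∥ 4b da 43.
Inner hash: XOR 55⊕4e⊕45⊕4f⊕45⊕55⊕4e⊕4b⊕da⊕43 = 9d.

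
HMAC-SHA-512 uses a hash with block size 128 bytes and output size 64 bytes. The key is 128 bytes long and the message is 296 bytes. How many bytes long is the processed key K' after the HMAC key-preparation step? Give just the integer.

Key is 128 ≤ 128 bytes, zero-padded: |K'| = 128.

128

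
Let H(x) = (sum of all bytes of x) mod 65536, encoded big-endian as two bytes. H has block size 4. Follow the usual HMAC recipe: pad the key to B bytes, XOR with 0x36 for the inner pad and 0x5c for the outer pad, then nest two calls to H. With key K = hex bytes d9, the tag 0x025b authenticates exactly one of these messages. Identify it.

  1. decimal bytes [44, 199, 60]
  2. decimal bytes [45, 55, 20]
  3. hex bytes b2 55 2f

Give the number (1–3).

1

Key hex bytes d9 is 1 byte ≤ B = 4; zero-pad to 4 bytes: K' = d9 00 00 00.
K' ⊕ ipad = ef 36 36 36; K' ⊕ opad = 85 5c 5c 5c.
m1: inner = H(ef 36 36 36 2c c7 3c) = 02 c0; tag = H(85 5c 5c 5c 02 c0) = 025b ← matches
m2: inner = H(ef 36 36 36 2d 37 14) = 02 09; tag = H(85 5c 5c 5c 02 09) = 01a4
m3: inner = H(ef 36 36 36 b2 55 2f) = 02 c7; tag = H(85 5c 5c 5c 02 c7) = 0262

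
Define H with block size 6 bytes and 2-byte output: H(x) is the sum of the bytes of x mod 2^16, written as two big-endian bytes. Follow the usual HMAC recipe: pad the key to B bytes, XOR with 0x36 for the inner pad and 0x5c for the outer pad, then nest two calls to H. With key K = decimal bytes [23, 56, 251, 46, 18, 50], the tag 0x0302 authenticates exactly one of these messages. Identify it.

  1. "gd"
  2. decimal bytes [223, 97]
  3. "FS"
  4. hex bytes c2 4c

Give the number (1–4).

Key decimal bytes [23, 56, 251, 46, 18, 50] = 17 38 fb 2e 12 32 is exactly B = 6 bytes: K' = 17 38 fb 2e 12 32.
K' ⊕ ipad = 21 0e cd 18 24 04; K' ⊕ opad = 4b 64 a7 72 4e 6e.
m1: inner = H(21 0e cd 18 24 04 67 64) = 02 07; tag = H(4b 64 a7 72 4e 6e 02 07) = 028d
m2: inner = H(21 0e cd 18 24 04 df 61) = 02 7c; tag = H(4b 64 a7 72 4e 6e 02 7c) = 0302 ← matches
m3: inner = H(21 0e cd 18 24 04 46 53) = 01 d5; tag = H(4b 64 a7 72 4e 6e 01 d5) = 035a
m4: inner = H(21 0e cd 18 24 04 c2 4c) = 02 4a; tag = H(4b 64 a7 72 4e 6e 02 4a) = 02d0

2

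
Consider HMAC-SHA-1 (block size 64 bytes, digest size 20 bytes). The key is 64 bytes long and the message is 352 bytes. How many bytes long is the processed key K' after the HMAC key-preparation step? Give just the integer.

64

Key is 64 ≤ 64 bytes, zero-padded: |K'| = 64.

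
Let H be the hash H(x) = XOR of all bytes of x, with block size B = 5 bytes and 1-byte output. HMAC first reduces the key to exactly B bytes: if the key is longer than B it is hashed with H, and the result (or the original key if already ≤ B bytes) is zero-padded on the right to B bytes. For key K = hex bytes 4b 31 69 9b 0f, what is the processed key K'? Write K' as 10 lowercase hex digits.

4b31699b0f

Key hex bytes 4b 31 69 9b 0f is exactly B = 5 bytes: K' = 4b 31 69 9b 0f.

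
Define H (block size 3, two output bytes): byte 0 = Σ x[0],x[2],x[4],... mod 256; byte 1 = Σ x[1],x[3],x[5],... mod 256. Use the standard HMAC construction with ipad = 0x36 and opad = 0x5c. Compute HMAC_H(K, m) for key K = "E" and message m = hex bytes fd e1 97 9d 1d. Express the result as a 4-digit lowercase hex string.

5c83

Key "E" = 45 is 1 byte ≤ B = 3; zero-pad to 3 bytes: K' = 45 00 00.
K' ⊕ ipad = 73 36 36.  K' ⊕ opad = 19 5c 5c.
Inner input = (K'⊕ipad) ∥ m = 73 36 36 ∥ fd e1 97 9d 1d.
Inner hash: even-index sum = 551 mod 256 = 39; odd-index sum = 487 mod 256 = 231 → 27 e7.
Outer input = (K'⊕opad) ∥ inner = 19 5c 5c ∥ 27 e7.
Outer hash (tag): even-index sum = 348 mod 256 = 92; odd-index sum = 131 mod 256 = 131 → 5c 83.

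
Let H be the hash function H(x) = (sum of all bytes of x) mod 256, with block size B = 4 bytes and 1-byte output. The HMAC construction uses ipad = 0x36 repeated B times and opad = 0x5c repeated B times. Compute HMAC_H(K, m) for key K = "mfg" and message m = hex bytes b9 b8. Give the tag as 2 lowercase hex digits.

a5

Key "mfg" = 6d 66 67 is 3 bytes ≤ B = 4; zero-pad to 4 bytes: K' = 6d 66 67 00.
K' ⊕ ipad = 5b 50 51 36.  K' ⊕ opad = 31 3a 3b 5c.
Inner input = (K'⊕ipad) ∥ m = 5b 50 51 36 ∥ b9 b8.
Inner hash: sum = 91+80+81+54+185+184 = 675; mod 256 = 163 → a3.
Outer input = (K'⊕opad) ∥ inner = 31 3a 3b 5c ∥ a3.
Outer hash (tag): sum = 49+58+59+92+163 = 421; mod 256 = 165 → a5.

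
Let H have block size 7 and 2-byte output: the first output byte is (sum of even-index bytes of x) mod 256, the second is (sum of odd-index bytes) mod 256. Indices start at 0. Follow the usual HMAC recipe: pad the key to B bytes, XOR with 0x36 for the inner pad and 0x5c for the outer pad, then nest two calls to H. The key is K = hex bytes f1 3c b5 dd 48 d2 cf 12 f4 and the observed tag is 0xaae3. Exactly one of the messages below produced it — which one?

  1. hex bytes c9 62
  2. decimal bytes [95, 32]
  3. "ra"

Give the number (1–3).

3

Key hex bytes f1 3c b5 dd 48 d2 cf 12 f4 is 9 bytes > B = 7, so hash it first: H(key) = b1 fd, then zero-pad to 7 bytes: K' = b1 fd 00 00 00 00 00.
K' ⊕ ipad = 87 cb 36 36 36 36 36; K' ⊕ opad = ed a1 5c 5c 5c 5c 5c.
m1: inner = H(87 cb 36 36 36 36 36 c9 62) = 8b 00; tag = H(ed a1 5c 5c 5c 5c 5c 8b 00) = 01e4
m2: inner = H(87 cb 36 36 36 36 36 5f 20) = 49 96; tag = H(ed a1 5c 5c 5c 5c 5c 49 96) = 97a2
m3: inner = H(87 cb 36 36 36 36 36 72 61) = 8a a9; tag = H(ed a1 5c 5c 5c 5c 5c 8a a9) = aae3 ← matches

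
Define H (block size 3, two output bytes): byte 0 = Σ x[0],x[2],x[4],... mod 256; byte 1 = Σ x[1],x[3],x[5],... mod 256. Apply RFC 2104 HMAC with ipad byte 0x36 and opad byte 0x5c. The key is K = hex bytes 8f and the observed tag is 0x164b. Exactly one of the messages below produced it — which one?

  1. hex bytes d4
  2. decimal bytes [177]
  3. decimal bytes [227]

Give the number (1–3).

Key hex bytes 8f is 1 byte ≤ B = 3; zero-pad to 3 bytes: K' = 8f 00 00.
K' ⊕ ipad = b9 36 36; K' ⊕ opad = d3 5c 5c.
m1: inner = H(b9 36 36 d4) = ef 0a; tag = H(d3 5c 5c ef 0a) = 394b
m2: inner = H(b9 36 36 b1) = ef e7; tag = H(d3 5c 5c ef e7) = 164b ← matches
m3: inner = H(b9 36 36 e3) = ef 19; tag = H(d3 5c 5c ef 19) = 484b

2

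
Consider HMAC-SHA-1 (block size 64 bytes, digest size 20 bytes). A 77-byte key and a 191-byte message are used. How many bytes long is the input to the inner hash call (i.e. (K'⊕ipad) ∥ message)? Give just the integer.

255

Key is 77 > 64 bytes, so it is hashed to 20 bytes then zero-padded to 64: |K'| = 64.
Inner input = (K'⊕ipad) ∥ m → 64 + 191 = 255 bytes.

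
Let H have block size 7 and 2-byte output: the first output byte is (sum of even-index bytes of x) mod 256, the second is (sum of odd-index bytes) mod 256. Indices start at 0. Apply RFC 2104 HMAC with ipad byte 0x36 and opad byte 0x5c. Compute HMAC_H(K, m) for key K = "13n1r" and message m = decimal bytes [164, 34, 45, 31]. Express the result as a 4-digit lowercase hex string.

3c52

Key "13n1r" = 31 33 6e 31 72 is 5 bytes ≤ B = 7; zero-pad to 7 bytes: K' = 31 33 6e 31 72 00 00.
K' ⊕ ipad = 07 05 58 07 44 36 36.  K' ⊕ opad = 6d 6f 32 6d 2e 5c 5c.
Inner input = (K'⊕ipad) ∥ m = 07 05 58 07 44 36 36 ∥ a4 22 2d 1f.
Inner hash: even-index sum = 282 mod 256 = 26; odd-index sum = 275 mod 256 = 19 → 1a 13.
Outer input = (K'⊕opad) ∥ inner = 6d 6f 32 6d 2e 5c 5c ∥ 1a 13.
Outer hash (tag): even-index sum = 316 mod 256 = 60; odd-index sum = 338 mod 256 = 82 → 3c 52.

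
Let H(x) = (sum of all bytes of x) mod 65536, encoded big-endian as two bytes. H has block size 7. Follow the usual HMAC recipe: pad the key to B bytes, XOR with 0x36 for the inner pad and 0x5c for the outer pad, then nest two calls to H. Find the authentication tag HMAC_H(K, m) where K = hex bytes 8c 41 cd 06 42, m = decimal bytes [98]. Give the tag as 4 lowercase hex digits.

034f

Key hex bytes 8c 41 cd 06 42 is 5 bytes ≤ B = 7; zero-pad to 7 bytes: K' = 8c 41 cd 06 42 00 00.
K' ⊕ ipad = ba 77 fb 30 74 36 36.  K' ⊕ opad = d0 1d 91 5a 1e 5c 5c.
Inner input = (K'⊕ipad) ∥ m = ba 77 fb 30 74 36 36 ∥ 62.
Inner hash: sum = 186+119+251+48+116+54+54+98 = 926 → 03 9e.
Outer input = (K'⊕opad) ∥ inner = d0 1d 91 5a 1e 5c 5c ∥ 03 9e.
Outer hash (tag): sum = 208+29+145+90+30+92+92+3+158 = 847 → 03 4f.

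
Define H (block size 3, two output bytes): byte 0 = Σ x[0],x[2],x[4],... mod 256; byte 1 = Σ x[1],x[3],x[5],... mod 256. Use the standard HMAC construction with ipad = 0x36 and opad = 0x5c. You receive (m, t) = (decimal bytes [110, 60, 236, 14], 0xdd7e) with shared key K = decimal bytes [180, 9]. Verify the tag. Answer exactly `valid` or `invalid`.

invalid

Key decimal bytes [180, 9] = b4 09 is 2 bytes ≤ B = 3; zero-pad to 3 bytes: K' = b4 09 00.
K' ⊕ ipad = 82 3f 36; K' ⊕ opad = e8 55 5c.
Inner hash: even-index sum = 258 mod 256 = 2; odd-index sum = 409 mod 256 = 153 → 02 99.
Outer hash (recomputed tag): even-index sum = 477 mod 256 = 221; odd-index sum = 87 mod 256 = 87 → dd 57.
Recomputed tag = dd57; claimed = dd7e → mismatch.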